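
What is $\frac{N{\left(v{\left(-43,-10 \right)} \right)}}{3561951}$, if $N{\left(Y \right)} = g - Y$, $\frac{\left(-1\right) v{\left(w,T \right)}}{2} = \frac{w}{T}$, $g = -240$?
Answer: $- \frac{1157}{17809755} \approx -6.4964 \cdot 10^{-5}$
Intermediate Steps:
$v{\left(w,T \right)} = - \frac{2 w}{T}$ ($v{\left(w,T \right)} = - 2 \frac{w}{T} = - \frac{2 w}{T}$)
$N{\left(Y \right)} = -240 - Y$
$\frac{N{\left(v{\left(-43,-10 \right)} \right)}}{3561951} = \frac{-240 - \left(-2\right) \left(-43\right) \frac{1}{-10}}{3561951} = \left(-240 - \left(-2\right) \left(-43\right) \left(- \frac{1}{10}\right)\right) \frac{1}{3561951} = \left(-240 - - \frac{43}{5}\right) \frac{1}{3561951} = \left(-240 + \frac{43}{5}\right) \frac{1}{3561951} = \left(- \frac{1157}{5}\right) \frac{1}{3561951} = - \frac{1157}{17809755}$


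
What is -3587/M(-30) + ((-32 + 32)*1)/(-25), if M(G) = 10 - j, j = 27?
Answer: 211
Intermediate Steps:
M(G) = -17 (M(G) = 10 - 1*27 = 10 - 27 = -17)
-3587/M(-30) + ((-32 + 32)*1)/(-25) = -3587/(-17) + ((-32 + 32)*1)/(-25) = -3587*(-1/17) + (0*1)*(-1/25) = 211 + 0*(-1/25) = 211 + 0 = 211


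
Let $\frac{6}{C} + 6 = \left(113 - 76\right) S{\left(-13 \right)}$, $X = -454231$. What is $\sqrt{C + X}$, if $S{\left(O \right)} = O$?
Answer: $\frac{i \sqrt{107729514961}}{487} \approx 673.97 i$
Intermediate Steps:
$C = - \frac{6}{487}$ ($C = \frac{6}{-6 + \left(113 - 76\right) \left(-13\right)} = \frac{6}{-6 + 37 \left(-13\right)} = \frac{6}{-6 - 481} = \frac{6}{-487} = 6 \left(- \frac{1}{487}\right) = - \frac{6}{487} \approx -0.01232$)
$\sqrt{C + X} = \sqrt{- \frac{6}{487} - 454231} = \sqrt{- \frac{221210503}{487}} = \frac{i \sqrt{107729514961}}{487}$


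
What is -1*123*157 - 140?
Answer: -19451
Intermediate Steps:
-1*123*157 - 140 = -123*157 - 140 = -19311 - 140 = -19451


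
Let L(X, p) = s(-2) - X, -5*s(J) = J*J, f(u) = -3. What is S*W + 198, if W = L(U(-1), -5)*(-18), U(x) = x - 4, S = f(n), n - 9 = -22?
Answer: 2124/5 ≈ 424.80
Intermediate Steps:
n = -13 (n = 9 - 22 = -13)
s(J) = -J**2/5 (s(J) = -J*J/5 = -J**2/5)
S = -3
U(x) = -4 + x
L(X, p) = -4/5 - X (L(X, p) = -1/5*(-2)**2 - X = -1/5*4 - X = -4/5 - X)
W = -378/5 (W = (-4/5 - (-4 - 1))*(-18) = (-4/5 - 1*(-5))*(-18) = (-4/5 + 5)*(-18) = (21/5)*(-18) = -378/5 ≈ -75.600)
S*W + 198 = -3*(-378/5) + 198 = 1134/5 + 198 = 2124/5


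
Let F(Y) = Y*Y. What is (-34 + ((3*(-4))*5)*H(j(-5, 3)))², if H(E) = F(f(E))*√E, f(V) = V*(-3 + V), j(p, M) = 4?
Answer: 3818116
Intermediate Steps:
F(Y) = Y²
H(E) = E^(5/2)*(-3 + E)² (H(E) = (E*(-3 + E))²*√E = (E²*(-3 + E)²)*√E = E^(5/2)*(-3 + E)²)
(-34 + ((3*(-4))*5)*H(j(-5, 3)))² = (-34 + ((3*(-4))*5)*(4^(5/2)*(-3 + 4)²))² = (-34 + (-12*5)*(32*1²))² = (-34 - 1920)² = (-1954)² = 3818116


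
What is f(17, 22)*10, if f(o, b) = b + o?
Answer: 390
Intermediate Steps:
f(17, 22)*10 = (22 + 17)*10 = 39*10 = 390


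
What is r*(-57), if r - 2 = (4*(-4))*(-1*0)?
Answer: -114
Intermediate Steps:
r = 2 (r = 2 + (4*(-4))*(-1*0) = 2 - 16*0 = 2 + 0 = 2)
r*(-57) = 2*(-57) = -114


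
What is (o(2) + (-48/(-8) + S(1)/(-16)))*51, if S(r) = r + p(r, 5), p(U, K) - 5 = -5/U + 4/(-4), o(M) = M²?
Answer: 510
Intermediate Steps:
p(U, K) = 4 - 5/U (p(U, K) = 5 + (-5/U + 4/(-4)) = 5 + (-5/U + 4*(-¼)) = 5 + (-5/U - 1) = 5 + (-1 - 5/U) = 4 - 5/U)
S(r) = 4 + r - 5/r (S(r) = r + (4 - 5/r) = 4 + r - 5/r)
(o(2) + (-48/(-8) + S(1)/(-16)))*51 = (2² + (-48/(-8) + (4 + 1 - 5/1)/(-16)))*51 = (4 + (-48*(-⅛) + (4 + 1 - 5*1)*(-1/16)))*51 = (4 + (6 + (4 + 1 - 5)*(-1/16)))*51 = (4 + (6 + 0*(-1/16)))*51 = (4 + (6 + 0))*51 = (4 + 6)*51 = 10*51 = 510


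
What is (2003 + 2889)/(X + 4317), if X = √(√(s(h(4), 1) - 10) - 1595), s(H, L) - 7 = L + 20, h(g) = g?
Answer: 4892/(4317 + I*√(1595 - 3*√2)) ≈ 1.1331 - 0.010469*I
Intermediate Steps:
s(H, L) = 27 + L (s(H, L) = 7 + (L + 20) = 7 + (20 + L) = 27 + L)
X = √(-1595 + 3*√2) (X = √(√((27 + 1) - 10) - 1595) = √(√(28 - 10) - 1595) = √(√18 - 1595) = √(3*√2 - 1595) = √(-1595 + 3*√2) ≈ 39.884*I)
(2003 + 2889)/(X + 4317) = (2003 + 2889)/(√(-1595 + 3*√2) + 4317) = 4892/(4317 + √(-1595 + 3*√2))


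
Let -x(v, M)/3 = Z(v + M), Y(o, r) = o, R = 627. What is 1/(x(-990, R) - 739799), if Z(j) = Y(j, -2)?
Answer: -1/738710 ≈ -1.3537e-6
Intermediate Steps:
Z(j) = j
x(v, M) = -3*M - 3*v (x(v, M) = -3*(v + M) = -3*(M + v) = -3*M - 3*v)
1/(x(-990, R) - 739799) = 1/((-3*627 - 3*(-990)) - 739799) = 1/((-1881 + 2970) - 739799) = 1/(1089 - 739799) = 1/(-738710) = -1/738710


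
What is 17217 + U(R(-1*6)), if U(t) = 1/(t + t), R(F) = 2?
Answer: 68869/4 ≈ 17217.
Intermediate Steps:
U(t) = 1/(2*t)
17217 + U(R(-1*6)) = 17217 + (1/2)/2 = 17217 + (1/2)*(1/2) = 17217 + 1/4 = 68869/4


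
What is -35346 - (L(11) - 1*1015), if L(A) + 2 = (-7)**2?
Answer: -34378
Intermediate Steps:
L(A) = 47 (L(A) = -2 + (-7)**2 = -2 + 49 = 47)
-35346 - (L(11) - 1*1015) = -35346 - (47 - 1*1015) = -35346 - (47 - 1015) = -35346 - 1*(-968) = -35346 + 968 = -34378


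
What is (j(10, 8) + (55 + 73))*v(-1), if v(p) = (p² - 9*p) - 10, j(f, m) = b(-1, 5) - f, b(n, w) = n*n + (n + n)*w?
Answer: 0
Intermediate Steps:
b(n, w) = n² + 2*n*w (b(n, w) = n² + (2*n)*w = n² + 2*n*w)
j(f, m) = -9 - f (j(f, m) = -(-1 + 2*5) - f = -(-1 + 10) - f = -1*9 - f = -9 - f)
v(p) = -10 + p² - 9*p
(j(10, 8) + (55 + 73))*v(-1) = ((-9 - 1*10) + (55 + 73))*(-10 + (-1)² - 9*(-1)) = ((-9 - 10) + 128)*(-10 + 1 + 9) = (-19 + 128)*0 = 109*0 = 0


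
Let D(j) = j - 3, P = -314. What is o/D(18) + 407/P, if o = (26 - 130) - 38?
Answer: -50693/4710 ≈ -10.763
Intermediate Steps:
D(j) = -3 + j
o = -142 (o = -104 - 38 = -142)
o/D(18) + 407/P = -142/(-3 + 18) + 407/(-314) = -142/15 + 407*(-1/314) = -142*1/15 - 407/314 = -142/15 - 407/314 = -50693/4710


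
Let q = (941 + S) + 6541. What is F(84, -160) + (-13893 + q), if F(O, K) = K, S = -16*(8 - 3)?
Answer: -6651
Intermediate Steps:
S = -80 (S = -16*5 = -80)
q = 7402 (q = (941 - 80) + 6541 = 861 + 6541 = 7402)
F(84, -160) + (-13893 + q) = -160 + (-13893 + 7402) = -160 - 6491 = -6651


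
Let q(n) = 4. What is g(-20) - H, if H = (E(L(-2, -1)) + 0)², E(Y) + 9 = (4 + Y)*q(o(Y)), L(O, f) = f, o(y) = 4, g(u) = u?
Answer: -29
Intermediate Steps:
E(Y) = 7 + 4*Y (E(Y) = -9 + (4 + Y)*4 = -9 + (16 + 4*Y) = 7 + 4*Y)
H = 9 (H = ((7 + 4*(-1)) + 0)² = ((7 - 4) + 0)² = (3 + 0)² = 3² = 9)
g(-20) - H = -20 - 1*9 = -20 - 9 = -29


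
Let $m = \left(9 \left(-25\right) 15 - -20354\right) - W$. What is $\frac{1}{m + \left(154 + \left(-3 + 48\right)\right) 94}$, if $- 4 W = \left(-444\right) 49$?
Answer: $\frac{1}{30246} \approx 3.3062 \cdot 10^{-5}$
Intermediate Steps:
$W = 5439$ ($W = - \frac{\left(-444\right) 49}{4} = \left(- \frac{1}{4}\right) \left(-21756\right) = 5439$)
$m = 11540$ ($m = \left(9 \left(-25\right) 15 - -20354\right) - 5439 = \left(\left(-225\right) 15 + 20354\right) - 5439 = \left(-3375 + 20354\right) - 5439 = 16979 - 5439 = 11540$)
$\frac{1}{m + \left(154 + \left(-3 + 48\right)\right) 94} = \frac{1}{11540 + \left(154 + \left(-3 + 48\right)\right) 94} = \frac{1}{11540 + \left(154 + 45\right) 94} = \frac{1}{11540 + 199 \cdot 94} = \frac{1}{11540 + 18706} = \frac{1}{30246}$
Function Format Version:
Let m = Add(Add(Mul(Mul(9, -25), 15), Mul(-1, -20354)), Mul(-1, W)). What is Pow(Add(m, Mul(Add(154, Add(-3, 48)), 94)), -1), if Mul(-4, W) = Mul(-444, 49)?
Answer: Rational(1, 30246) ≈ 3.3062e-5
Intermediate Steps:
W = 5439 (W = Mul(Rational(-1, 4), Mul(-444, 49)) = Mul(Rational(-1, 4), -21756) = 5439)
m = 11540 (m = Add(Add(Mul(Mul(9, -25), 15), Mul(-1, -20354)), Mul(-1, 5439)) = Add(Add(Mul(-225, 15), 20354), -5439) = Add(Add(-3375, 20354), -5439) = Add(16979, -5439) = 11540)
Pow(Add(m, Mul(Add(154, Add(-3, 48)), 94)), -1) = Pow(Add(11540, Mul(Add(154, Add(-3, 48)), 94)), -1) = Pow(Add(11540, Mul(Add(154, 45), 94)), -1) = Pow(Add(11540, Mul(199, 94)), -1) = Pow(Add(11540, 18706), -1) = Pow(30246, -1) = Rational(1, 30246)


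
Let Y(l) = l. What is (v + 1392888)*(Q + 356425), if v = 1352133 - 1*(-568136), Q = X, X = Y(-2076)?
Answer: 1174013869793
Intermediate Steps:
X = -2076
Q = -2076
v = 1920269 (v = 1352133 + 568136 = 1920269)
(v + 1392888)*(Q + 356425) = (1920269 + 1392888)*(-2076 + 356425) = 3313157*354349 = 1174013869793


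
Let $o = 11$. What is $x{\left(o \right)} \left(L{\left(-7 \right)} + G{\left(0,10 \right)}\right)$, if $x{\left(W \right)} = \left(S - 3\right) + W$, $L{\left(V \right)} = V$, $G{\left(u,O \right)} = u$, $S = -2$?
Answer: $-42$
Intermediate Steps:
$x{\left(W \right)} = -5 + W$ ($x{\left(W \right)} = \left(-2 - 3\right) + W = -5 + W$)
$x{\left(o \right)} \left(L{\left(-7 \right)} + G{\left(0,10 \right)}\right) = \left(-5 + 11\right) \left(-7 + 0\right) = 6 \left(-7\right) = -42$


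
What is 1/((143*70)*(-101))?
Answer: -1/1011010 ≈ -9.8911e-7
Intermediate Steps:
1/((143*70)*(-101)) = 1/(10010*(-101)) = 1/(-1011010) = -1/1011010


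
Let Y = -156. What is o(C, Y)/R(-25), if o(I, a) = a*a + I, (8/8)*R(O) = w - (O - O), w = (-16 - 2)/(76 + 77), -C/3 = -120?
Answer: -209916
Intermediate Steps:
C = 360 (C = -3*(-120) = 360)
w = -2/17 (w = -18/153 = -18*1/153 = -2/17 ≈ -0.11765)
R(O) = -2/17 (R(O) = -2/17 - (O - O) = -2/17 - 1*0 = -2/17 + 0 = -2/17)
o(I, a) = I + a² (o(I, a) = a² + I = I + a²)
o(C, Y)/R(-25) = (360 + (-156)²)/(-2/17) = (360 + 24336)*(-17/2) = 24696*(-17/2) = -209916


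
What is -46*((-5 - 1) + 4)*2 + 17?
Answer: 201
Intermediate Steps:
-46*((-5 - 1) + 4)*2 + 17 = -46*(-6 + 4)*2 + 17 = -(-92)*2 + 17 = -46*(-4) + 17 = 184 + 17 = 201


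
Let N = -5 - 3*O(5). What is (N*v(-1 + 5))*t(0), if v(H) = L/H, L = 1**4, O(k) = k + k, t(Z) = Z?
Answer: 0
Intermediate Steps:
O(k) = 2*k
L = 1
v(H) = 1/H
N = -35 (N = -5 - 6*5 = -5 - 3*10 = -5 - 30 = -35)
(N*v(-1 + 5))*t(0) = -35/(-1 + 5)*0 = -35/4*0 = 0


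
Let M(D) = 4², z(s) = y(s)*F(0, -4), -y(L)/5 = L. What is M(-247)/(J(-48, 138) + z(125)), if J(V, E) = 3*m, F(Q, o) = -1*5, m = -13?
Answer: 8/1543 ≈ 0.0051847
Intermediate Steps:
y(L) = -5*L
F(Q, o) = -5
J(V, E) = -39 (J(V, E) = 3*(-13) = -39)
z(s) = 25*s (z(s) = -5*s*(-5) = 25*s)
M(D) = 16
M(-247)/(J(-48, 138) + z(125)) = 16/(-39 + 25*125) = 16/(-39 + 3125) = 16/3086 = 16*(1/3086) = 8/1543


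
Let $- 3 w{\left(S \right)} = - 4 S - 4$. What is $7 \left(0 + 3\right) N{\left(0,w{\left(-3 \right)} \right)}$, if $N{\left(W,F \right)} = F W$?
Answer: $0$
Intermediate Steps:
$w{\left(S \right)} = \frac{4}{3} + \frac{4 S}{3}$ ($w{\left(S \right)} = - \frac{- 4 S - 4}{3} = - \frac{-4 - 4 S}{3} = \frac{4}{3} + \frac{4 S}{3}$)
$7 \left(0 + 3\right) N{\left(0,w{\left(-3 \right)} \right)} = 7 \left(0 + 3\right) \left(\frac{4}{3} + \frac{4}{3} \left(-3\right)\right) 0 = 7 \cdot 3 \left(\frac{4}{3} - 4\right) 0 = 21 \left(\left(- \frac{8}{3}\right) 0\right) = 21 \cdot 0 = 0$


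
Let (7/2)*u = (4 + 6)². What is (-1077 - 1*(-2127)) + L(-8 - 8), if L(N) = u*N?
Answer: 4150/7 ≈ 592.86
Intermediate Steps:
u = 200/7 (u = 2*(4 + 6)²/7 = (2/7)*10² = (2/7)*100 = 200/7 ≈ 28.571)
L(N) = 200*N/7
(-1077 - 1*(-2127)) + L(-8 - 8) = (-1077 - 1*(-2127)) + 200*(-8 - 8)/7 = (-1077 + 2127) + (200/7)*(-16) = 1050 - 3200/7 = 4150/7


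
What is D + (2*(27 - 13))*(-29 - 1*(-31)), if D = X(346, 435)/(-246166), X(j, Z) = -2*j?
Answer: 6892994/123083 ≈ 56.003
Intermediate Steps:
D = 346/123083 (D = -2*346/(-246166) = -692*(-1/246166) = 346/123083 ≈ 0.0028111)
D + (2*(27 - 13))*(-29 - 1*(-31)) = 346/123083 + (2*(27 - 13))*(-29 - 1*(-31)) = 346/123083 + (2*14)*(-29 + 31) = 346/123083 + 28*2 = 346/123083 + 56 = 6892994/123083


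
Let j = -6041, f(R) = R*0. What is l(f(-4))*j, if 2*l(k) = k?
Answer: 0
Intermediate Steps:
f(R) = 0
l(k) = k/2
l(f(-4))*j = ((½)*0)*(-6041) = 0*(-6041) = 0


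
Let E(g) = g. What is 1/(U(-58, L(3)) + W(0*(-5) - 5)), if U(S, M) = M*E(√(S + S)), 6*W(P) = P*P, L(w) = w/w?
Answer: 150/4801 - 72*I*√29/4801 ≈ 0.031244 - 0.080761*I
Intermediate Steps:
L(w) = 1
W(P) = P²/6 (W(P) = (P*P)/6 = P²/6)
U(S, M) = M*√2*√S (U(S, M) = M*√(S + S) = M*√(2*S) = M*(√2*√S) = M*√2*√S)
1/(U(-58, L(3)) + W(0*(-5) - 5)) = 1/(1*√2*√(-58) + (0*(-5) - 5)²/6) = 1/(1*√2*(I*√58) + (0 - 5)²/6) = 1/(2*I*√29 + (⅙)*(-5)²) = 1/(2*I*√29 + (⅙)*25) = 1/(2*I*√29 + 25/6) = 1/(25/6 + 2*I*√29)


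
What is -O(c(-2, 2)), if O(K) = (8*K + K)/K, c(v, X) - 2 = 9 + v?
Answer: -9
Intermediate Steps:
c(v, X) = 11 + v (c(v, X) = 2 + (9 + v) = 11 + v)
O(K) = 9 (O(K) = (9*K)/K = 9)
-O(c(-2, 2)) = -1*9 = -9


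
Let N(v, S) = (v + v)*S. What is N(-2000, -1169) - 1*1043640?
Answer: 3632360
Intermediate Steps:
N(v, S) = 2*S*v (N(v, S) = (2*v)*S = 2*S*v)
N(-2000, -1169) - 1*1043640 = 2*(-1169)*(-2000) - 1*1043640 = 4676000 - 1043640 = 3632360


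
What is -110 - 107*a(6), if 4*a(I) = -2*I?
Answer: 211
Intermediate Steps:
a(I) = -I/2 (a(I) = (-2*I)/4 = -I/2)
-110 - 107*a(6) = -110 - (-107)*6/2 = -110 - 107*(-3) = -110 + 321 = 211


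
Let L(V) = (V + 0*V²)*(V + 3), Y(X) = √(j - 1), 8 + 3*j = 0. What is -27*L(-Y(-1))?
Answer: 99 + 27*I*√33 ≈ 99.0 + 155.1*I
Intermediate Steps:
j = -8/3 (j = -8/3 + (⅓)*0 = -8/3 + 0 = -8/3 ≈ -2.6667)
Y(X) = I*√33/3 (Y(X) = √(-8/3 - 1) = √(-11/3) = I*√33/3)
L(V) = V*(3 + V) (L(V) = (V + 0)*(3 + V) = V*(3 + V))
-27*L(-Y(-1)) = -27*(-I*√33/3)*(3 - I*√33/3) = -(-9)*I*√33*(3 - I*√33/3) = 9*I*√33*(3 - I*√33/3)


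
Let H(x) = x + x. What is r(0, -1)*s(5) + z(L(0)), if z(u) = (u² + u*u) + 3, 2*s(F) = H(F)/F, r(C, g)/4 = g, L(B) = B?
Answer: -1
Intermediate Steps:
r(C, g) = 4*g
H(x) = 2*x
s(F) = 1 (s(F) = ((2*F)/F)/2 = (½)*2 = 1)
z(u) = 3 + 2*u² (z(u) = (u² + u²) + 3 = 2*u² + 3 = 3 + 2*u²)
r(0, -1)*s(5) + z(L(0)) = (4*(-1))*1 + (3 + 2*0²) = -4*1 + (3 + 2*0) = -4 + (3 + 0) = -4 + 3 = -1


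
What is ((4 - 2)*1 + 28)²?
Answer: 900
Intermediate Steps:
((4 - 2)*1 + 28)² = (2*1 + 28)² = (2 + 28)² = 30² = 900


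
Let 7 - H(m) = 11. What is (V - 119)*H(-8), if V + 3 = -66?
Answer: 752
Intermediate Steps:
V = -69 (V = -3 - 66 = -69)
H(m) = -4 (H(m) = 7 - 1*11 = 7 - 11 = -4)
(V - 119)*H(-8) = (-69 - 119)*(-4) = -188*(-4) = 752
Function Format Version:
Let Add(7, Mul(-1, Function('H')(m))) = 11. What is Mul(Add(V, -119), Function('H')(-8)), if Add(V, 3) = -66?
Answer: 752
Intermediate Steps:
V = -69 (V = Add(-3, -66) = -69)
Function('H')(m) = -4 (Function('H')(m) = Add(7, Mul(-1, 11)) = Add(7, -11) = -4)
Mul(Add(V, -119), Function('H')(-8)) = Mul(Add(-69, -119), -4) = Mul(-188, -4) = 752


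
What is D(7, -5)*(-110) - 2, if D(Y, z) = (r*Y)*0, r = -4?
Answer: -2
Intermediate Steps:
D(Y, z) = 0 (D(Y, z) = -4*Y*0 = 0)
D(7, -5)*(-110) - 2 = 0*(-110) - 2 = 0 - 2 = -2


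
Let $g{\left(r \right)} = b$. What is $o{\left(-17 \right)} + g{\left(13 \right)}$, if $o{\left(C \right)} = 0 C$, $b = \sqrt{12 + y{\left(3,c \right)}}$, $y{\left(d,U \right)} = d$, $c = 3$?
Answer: $\sqrt{15} \approx 3.873$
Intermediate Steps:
$b = \sqrt{15}$ ($b = \sqrt{12 + 3} = \sqrt{15} \approx 3.873$)
$o{\left(C \right)} = 0$
$g{\left(r \right)} = \sqrt{15}$
$o{\left(-17 \right)} + g{\left(13 \right)} = 0 + \sqrt{15} = \sqrt{15}$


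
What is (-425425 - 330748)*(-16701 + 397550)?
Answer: -287987730877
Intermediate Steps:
(-425425 - 330748)*(-16701 + 397550) = -756173*380849 = -287987730877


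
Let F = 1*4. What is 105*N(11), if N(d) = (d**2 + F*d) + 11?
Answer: 18480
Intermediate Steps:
F = 4
N(d) = 11 + d**2 + 4*d (N(d) = (d**2 + 4*d) + 11 = 11 + d**2 + 4*d)
105*N(11) = 105*(11 + 11**2 + 4*11) = 105*(11 + 121 + 44) = 105*176 = 18480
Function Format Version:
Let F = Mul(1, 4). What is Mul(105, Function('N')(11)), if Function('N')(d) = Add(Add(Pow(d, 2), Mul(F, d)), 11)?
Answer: 18480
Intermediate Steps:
F = 4
Function('N')(d) = Add(11, Pow(d, 2), Mul(4, d)) (Function('N')(d) = Add(Add(Pow(d, 2), Mul(4, d)), 11) = Add(11, Pow(d, 2), Mul(4, d)))
Mul(105, Function('N')(11)) = Mul(105, Add(11, Pow(11, 2), Mul(4, 11))) = Mul(105, Add(11, 121, 44)) = Mul(105, 176) = 18480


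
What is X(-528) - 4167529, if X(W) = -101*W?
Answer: -4114201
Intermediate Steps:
X(-528) - 4167529 = -101*(-528) - 4167529 = 53328 - 4167529 = -4114201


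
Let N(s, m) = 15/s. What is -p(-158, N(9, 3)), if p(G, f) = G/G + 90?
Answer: -91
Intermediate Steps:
p(G, f) = 91 (p(G, f) = 1 + 90 = 91)
-p(-158, N(9, 3)) = -1*91 = -91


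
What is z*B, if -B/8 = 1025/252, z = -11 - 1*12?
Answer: 47150/63 ≈ 748.41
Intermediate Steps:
z = -23 (z = -11 - 12 = -23)
B = -2050/63 (B = -8200/252 = -8*1025/252 = -2050/63 ≈ -32.540)
z*B = -23*(-2050/63) = 47150/63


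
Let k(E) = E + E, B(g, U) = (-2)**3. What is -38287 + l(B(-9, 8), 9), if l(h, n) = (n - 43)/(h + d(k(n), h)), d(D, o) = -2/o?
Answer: -1186761/31 ≈ -38283.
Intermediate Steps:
B(g, U) = -8
k(E) = 2*E
l(h, n) = (-43 + n)/(h - 2/h) (l(h, n) = (n - 43)/(h - 2/h) = (-43 + n)/(h - 2/h))
-38287 + l(B(-9, 8), 9) = -38287 - 8*(-43 + 9)/(-2 + (-8)**2) = -38287 - 8*(-34)/(-2 + 64) = -38287 - 8*(-34)/62 = -38287 - 8*1/62*(-34) = -38287 + 136/31 = -1186761/31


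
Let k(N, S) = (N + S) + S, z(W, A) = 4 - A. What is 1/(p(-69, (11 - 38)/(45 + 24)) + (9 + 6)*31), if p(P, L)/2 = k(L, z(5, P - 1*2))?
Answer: 23/17577 ≈ 0.0013085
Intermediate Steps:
k(N, S) = N + 2*S
p(P, L) = 24 - 4*P + 2*L (p(P, L) = 2*(L + 2*(4 - (P - 1*2))) = 2*(L + 2*(4 - (P - 2))) = 2*(L + 2*(4 - (-2 + P))) = 2*(L + 2*(4 + (2 - P))) = 2*(L + 2*(6 - P)) = 2*(L + (12 - 2*P)) = 2*(12 + L - 2*P) = 24 - 4*P + 2*L)
1/(p(-69, (11 - 38)/(45 + 24)) + (9 + 6)*31) = 1/((24 - 4*(-69) + 2*((11 - 38)/(45 + 24))) + (9 + 6)*31) = 1/((24 + 276 + 2*(-27/69)) + 15*31) = 1/((24 + 276 + 2*(-27*1/69)) + 465) = 1/((24 + 276 + 2*(-9/23)) + 465) = 1/((24 + 276 - 18/23) + 465) = 1/(6882/23 + 465) = 1/(17577/23) = 23/17577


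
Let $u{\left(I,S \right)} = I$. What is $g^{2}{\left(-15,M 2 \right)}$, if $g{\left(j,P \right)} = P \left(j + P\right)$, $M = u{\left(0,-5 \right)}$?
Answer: $0$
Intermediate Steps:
$M = 0$
$g{\left(j,P \right)} = P \left(P + j\right)$
$g^{2}{\left(-15,M 2 \right)} = \left(0 \cdot 2 \left(0 \cdot 2 - 15\right)\right)^{2} = \left(0 \left(0 - 15\right)\right)^{2} = \left(0 \left(-15\right)\right)^{2} = 0^{2} = 0$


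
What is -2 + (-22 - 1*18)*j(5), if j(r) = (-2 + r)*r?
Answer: -602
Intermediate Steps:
j(r) = r*(-2 + r)
-2 + (-22 - 1*18)*j(5) = -2 + (-22 - 1*18)*(5*(-2 + 5)) = -2 + (-22 - 18)*(5*3) = -2 - 40*15 = -2 - 600 = -602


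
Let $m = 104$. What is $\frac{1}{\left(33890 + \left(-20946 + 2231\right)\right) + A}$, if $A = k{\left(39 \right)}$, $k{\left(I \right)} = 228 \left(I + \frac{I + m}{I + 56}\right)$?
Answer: $\frac{5}{122051} \approx 4.0966 \cdot 10^{-5}$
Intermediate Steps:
$k{\left(I \right)} = 228 I + \frac{228 \left(104 + I\right)}{56 + I}$ ($k{\left(I \right)} = 228 \left(I + \frac{I + 104}{I + 56}\right) = 228 \left(I + \frac{104 + I}{56 + I}\right) = 228 I + \frac{228 \left(104 + I\right)}{56 + I}$)
$A = \frac{46176}{5}$ ($A = \frac{228 \left(104 + 39^{2} + 57 \cdot 39\right)}{56 + 39} = \frac{228 \left(104 + 1521 + 2223\right)}{95} = 228 \cdot \frac{1}{95} \cdot 3848 = \frac{46176}{5} \approx 9235.2$)
$\frac{1}{\left(33890 + \left(-20946 + 2231\right)\right) + A} = \frac{1}{\left(33890 + \left(-20946 + 2231\right)\right) + \frac{46176}{5}} = \frac{1}{\left(33890 - 18715\right) + \frac{46176}{5}} = \frac{1}{15175 + \frac{46176}{5}} = \frac{1}{\frac{122051}{5}} = \frac{5}{122051}$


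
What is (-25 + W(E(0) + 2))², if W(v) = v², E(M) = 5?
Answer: 576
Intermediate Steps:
(-25 + W(E(0) + 2))² = (-25 + (5 + 2)²)² = (-25 + 7²)² = (-25 + 49)² = 24² = 576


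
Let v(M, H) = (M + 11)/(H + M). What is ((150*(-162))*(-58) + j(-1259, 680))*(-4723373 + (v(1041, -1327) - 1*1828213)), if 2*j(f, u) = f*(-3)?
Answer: -1322204193271974/143 ≈ -9.2462e+12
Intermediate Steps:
v(M, H) = (11 + M)/(H + M)
j(f, u) = -3*f/2 (j(f, u) = (f*(-3))/2 = (-3*f)/2 = -3*f/2)
((150*(-162))*(-58) + j(-1259, 680))*(-4723373 + (v(1041, -1327) - 1*1828213)) = ((150*(-162))*(-58) - 3/2*(-1259))*(-4723373 + ((11 + 1041)/(-1327 + 1041) - 1*1828213)) = (-24300*(-58) + 3777/2)*(-4723373 + (1052/(-286) - 1828213)) = (1409400 + 3777/2)*(-4723373 + (-1/286*1052 - 1828213)) = 2822577*(-4723373 + (-526/143 - 1828213))/2 = 2822577*(-4723373 - 261434985/143)/2 = (2822577/2)*(-936877324/143) = -1322204193271974/143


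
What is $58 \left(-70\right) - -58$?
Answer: $-4002$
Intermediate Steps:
$58 \left(-70\right) - -58 = -4060 + 58 = -4002$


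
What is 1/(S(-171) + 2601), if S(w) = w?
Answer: 1/2430 ≈ 0.00041152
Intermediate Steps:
1/(S(-171) + 2601) = 1/(-171 + 2601) = 1/2430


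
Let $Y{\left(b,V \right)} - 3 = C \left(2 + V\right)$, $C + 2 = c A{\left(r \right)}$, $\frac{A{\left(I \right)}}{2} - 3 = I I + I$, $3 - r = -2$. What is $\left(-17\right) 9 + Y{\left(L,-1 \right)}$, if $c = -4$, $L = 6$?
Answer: $-416$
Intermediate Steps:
$r = 5$ ($r = 3 - -2 = 3 + 2 = 5$)
$A{\left(I \right)} = 6 + 2 I + 2 I^{2}$ ($A{\left(I \right)} = 6 + 2 \left(I I + I\right) = 6 + 2 \left(I^{2} + I\right) = 6 + 2 \left(I + I^{2}\right) = 6 + \left(2 I + 2 I^{2}\right) = 6 + 2 I + 2 I^{2}$)
$C = -266$ ($C = -2 - 4 \left(6 + 2 \cdot 5 + 2 \cdot 5^{2}\right) = -2 - 4 \left(6 + 10 + 2 \cdot 25\right) = -2 - 4 \left(6 + 10 + 50\right) = -2 - 264 = -266$)
$Y{\left(b,V \right)} = -529 - 266 V$ ($Y{\left(b,V \right)} = 3 - 266 \left(2 + V\right) = 3 - \left(532 + 266 V\right) = -529 - 266 V$)
$\left(-17\right) 9 + Y{\left(L,-1 \right)} = \left(-17\right) 9 - 263 = -153 + \left(-529 + 266\right) = -153 - 263 = -416$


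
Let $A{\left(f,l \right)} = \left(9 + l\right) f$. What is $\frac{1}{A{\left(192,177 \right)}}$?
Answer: $\frac{1}{35712} \approx 2.8002 \cdot 10^{-5}$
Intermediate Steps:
$A{\left(f,l \right)} = f \left(9 + l\right)$
$\frac{1}{A{\left(192,177 \right)}} = \frac{1}{192 \left(9 + 177\right)} = \frac{1}{192 \cdot 186} = \frac{1}{35712}$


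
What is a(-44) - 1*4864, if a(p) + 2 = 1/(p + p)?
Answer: -428209/88 ≈ -4866.0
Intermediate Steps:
a(p) = -2 + 1/(2*p) (a(p) = -2 + 1/(p + p) = -2 + 1/(2*p))
a(-44) - 1*4864 = (-2 + (1/2)/(-44)) - 1*4864 = (-2 + (1/2)*(-1/44)) - 4864 = (-2 - 1/88) - 4864 = -177/88 - 4864 = -428209/88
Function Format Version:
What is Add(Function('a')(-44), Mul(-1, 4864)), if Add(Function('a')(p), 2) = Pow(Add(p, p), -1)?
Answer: Rational(-428209, 88) ≈ -4866.0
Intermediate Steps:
Function('a')(p) = Add(-2, Mul(Rational(1, 2), Pow(p, -1))) (Function('a')(p) = Add(-2, Pow(Add(p, p), -1)) = Add(-2, Pow(Mul(2, p), -1)) = Add(-2, Mul(Rational(1, 2), Pow(p, -1))))
Add(Function('a')(-44), Mul(-1, 4864)) = Add(Add(-2, Mul(Rational(1, 2), Pow(-44, -1))), Mul(-1, 4864)) = Add(Add(-2, Mul(Rational(1, 2), Rational(-1, 44))), -4864) = Add(Add(-2, Rational(-1, 88)), -4864) = Add(Rational(-177, 88), -4864) = Rational(-428209, 88)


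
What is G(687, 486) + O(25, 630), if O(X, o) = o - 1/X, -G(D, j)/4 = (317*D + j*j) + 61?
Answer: -45387851/25 ≈ -1.8155e+6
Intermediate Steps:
G(D, j) = -244 - 1268*D - 4*j² (G(D, j) = -4*((317*D + j*j) + 61) = -4*((317*D + j²) + 61) = -4*((j² + 317*D) + 61) = -4*(61 + j² + 317*D) = -244 - 1268*D - 4*j²)
G(687, 486) + O(25, 630) = (-244 - 1268*687 - 4*486²) + (630 - 1/25) = (-244 - 871116 - 4*236196) + (630 - 1*1/25) = (-244 - 871116 - 944784) + (630 - 1/25) = -1816144 + 15749/25 = -45387851/25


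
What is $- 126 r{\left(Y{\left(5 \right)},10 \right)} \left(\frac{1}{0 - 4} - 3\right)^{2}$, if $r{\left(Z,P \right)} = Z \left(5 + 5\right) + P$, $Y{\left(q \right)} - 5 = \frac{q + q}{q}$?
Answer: $-106470$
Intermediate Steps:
$Y{\left(q \right)} = 7$ ($Y{\left(q \right)} = 5 + \frac{q + q}{q} = 5 + \frac{2 q}{q} = 5 + 2 = 7$)
$r{\left(Z,P \right)} = P + 10 Z$ ($r{\left(Z,P \right)} = Z 10 + P = 10 Z + P = P + 10 Z$)
$- 126 r{\left(Y{\left(5 \right)},10 \right)} \left(\frac{1}{0 - 4} - 3\right)^{2} = - 126 \left(10 + 10 \cdot 7\right) \left(\frac{1}{0 - 4} - 3\right)^{2} = - 126 \left(10 + 70\right) \left(\frac{1}{-4} - 3\right)^{2} = \left(-126\right) 80 \left(- \frac{1}{4} - 3\right)^{2} = - 10080 \left(- \frac{13}{4}\right)^{2} = \left(-10080\right) \frac{169}{16} = -106470$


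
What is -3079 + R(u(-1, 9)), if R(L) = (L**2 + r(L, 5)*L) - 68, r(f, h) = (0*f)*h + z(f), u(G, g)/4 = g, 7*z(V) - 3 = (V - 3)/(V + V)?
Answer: -25665/14 ≈ -1833.2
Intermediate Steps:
z(V) = 3/7 + (-3 + V)/(14*V) (z(V) = 3/7 + ((V - 3)/(V + V))/7 = 3/7 + ((-3 + V)/((2*V)))/7 = 3/7 + ((-3 + V)*(1/(2*V)))/7 = 3/7 + ((-3 + V)/(2*V))/7 = 3/7 + (-3 + V)/(14*V))
u(G, g) = 4*g
r(f, h) = (-3 + 7*f)/(14*f) (r(f, h) = (0*f)*h + (-3 + 7*f)/(14*f) = 0*h + (-3 + 7*f)/(14*f) = 0 + (-3 + 7*f)/(14*f) = (-3 + 7*f)/(14*f))
R(L) = -955/14 + L**2 + L/2 (R(L) = (L**2 + ((-3 + 7*L)/(14*L))*L) - 68 = (L**2 + (-3/14 + L/2)) - 68 = (-3/14 + L**2 + L/2) - 68 = -955/14 + L**2 + L/2)
-3079 + R(u(-1, 9)) = -3079 + (-955/14 + (4*9)**2 + (4*9)/2) = -3079 + (-955/14 + 36**2 + (1/2)*36) = -3079 + (-955/14 + 1296 + 18) = -3079 + 17441/14 = -25665/14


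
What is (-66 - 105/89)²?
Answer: 35748441/7921 ≈ 4513.1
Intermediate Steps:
(-66 - 105/89)² = (-5979/89)² = 35748441/7921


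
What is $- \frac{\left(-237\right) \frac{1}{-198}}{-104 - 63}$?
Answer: $\frac{79}{11022} \approx 0.0071675$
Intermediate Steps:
$- \frac{\left(-237\right) \frac{1}{-198}}{-104 - 63} = - \frac{\left(-237\right) \left(- \frac{1}{198}\right)}{-167} = - \frac{\left(-1\right) 79}{167 \cdot 66} = \left(-1\right) \left(- \frac{79}{11022}\right) = \frac{79}{11022}$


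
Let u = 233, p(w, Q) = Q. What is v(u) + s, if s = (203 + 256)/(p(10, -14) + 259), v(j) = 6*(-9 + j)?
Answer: 329739/245 ≈ 1345.9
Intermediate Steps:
v(j) = -54 + 6*j
s = 459/245 (s = (203 + 256)/(-14 + 259) = 459/245 ≈ 1.8735)
v(u) + s = (-54 + 6*233) + 459/245 = (-54 + 1398) + 459/245 = 1344 + 459/245 = 329739/245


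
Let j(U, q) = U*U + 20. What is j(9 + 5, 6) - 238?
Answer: -22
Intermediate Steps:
j(U, q) = 20 + U**2 (j(U, q) = U**2 + 20 = 20 + U**2)
j(9 + 5, 6) - 238 = (20 + (9 + 5)**2) - 238 = (20 + 14**2) - 238 = (20 + 196) - 238 = 216 - 238 = -22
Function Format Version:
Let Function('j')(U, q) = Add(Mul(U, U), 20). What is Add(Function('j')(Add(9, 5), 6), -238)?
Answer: -22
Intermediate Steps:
Function('j')(U, q) = Add(20, Pow(U, 2)) (Function('j')(U, q) = Add(Pow(U, 2), 20) = Add(20, Pow(U, 2)))
Add(Function('j')(Add(9, 5), 6), -238) = Add(Add(20, Pow(Add(9, 5), 2)), -238) = Add(Add(20, Pow(14, 2)), -238) = Add(Add(20, 196), -238) = Add(216, -238) = -22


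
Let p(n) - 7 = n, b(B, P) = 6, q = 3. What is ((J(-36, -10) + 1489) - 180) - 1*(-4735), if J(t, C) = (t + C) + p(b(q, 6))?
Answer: 6011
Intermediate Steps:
p(n) = 7 + n
J(t, C) = 13 + C + t (J(t, C) = (t + C) + (7 + 6) = (C + t) + 13 = 13 + C + t)
((J(-36, -10) + 1489) - 180) - 1*(-4735) = (((13 - 10 - 36) + 1489) - 180) - 1*(-4735) = ((-33 + 1489) - 180) + 4735 = (1456 - 180) + 4735 = 1276 + 4735 = 6011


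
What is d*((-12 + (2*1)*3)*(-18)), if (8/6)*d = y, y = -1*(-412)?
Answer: 33372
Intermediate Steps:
y = 412
d = 309 (d = (¾)*412 = 309)
d*((-12 + (2*1)*3)*(-18)) = 309*((-12 + (2*1)*3)*(-18)) = 309*((-12 + 2*3)*(-18)) = 309*((-12 + 6)*(-18)) = 309*(-6*(-18)) = 309*108 = 33372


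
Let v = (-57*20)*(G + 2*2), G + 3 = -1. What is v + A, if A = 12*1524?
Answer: 18288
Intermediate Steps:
G = -4 (G = -3 - 1 = -4)
A = 18288
v = 0 (v = (-57*20)*(-4 + 2*2) = -1140*(-4 + 4) = -1140*0 = 0)
v + A = 0 + 18288 = 18288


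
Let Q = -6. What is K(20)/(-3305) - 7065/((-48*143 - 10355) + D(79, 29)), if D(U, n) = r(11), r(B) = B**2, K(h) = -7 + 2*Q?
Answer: 23674687/56508890 ≈ 0.41895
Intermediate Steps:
K(h) = -19 (K(h) = -7 + 2*(-6) = -7 - 12 = -19)
D(U, n) = 121 (D(U, n) = 11**2 = 121)
K(20)/(-3305) - 7065/((-48*143 - 10355) + D(79, 29)) = -19/(-3305) - 7065/((-48*143 - 10355) + 121) = -19*(-1/3305) - 7065/((-6864 - 10355) + 121) = 19/3305 - 7065/(-17219 + 121) = 19/3305 - 7065/(-17098) = 19/3305 - 7065*(-1/17098) = 19/3305 + 7065/17098 = 23674687/56508890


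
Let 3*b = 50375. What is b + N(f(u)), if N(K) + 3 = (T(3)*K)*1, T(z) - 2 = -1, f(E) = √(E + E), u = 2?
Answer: 50372/3 ≈ 16791.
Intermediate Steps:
b = 50375/3 (b = (⅓)*50375 = 50375/3 ≈ 16792.)
f(E) = √2*√E (f(E) = √(2*E) = √2*√E)
T(z) = 1 (T(z) = 2 - 1 = 1)
N(K) = -3 + K (N(K) = -3 + (1*K)*1 = -3 + K*1 = -3 + K)
b + N(f(u)) = 50375/3 + (-3 + √2*√2) = 50375/3 + (-3 + 2) = 50375/3 - 1 = 50372/3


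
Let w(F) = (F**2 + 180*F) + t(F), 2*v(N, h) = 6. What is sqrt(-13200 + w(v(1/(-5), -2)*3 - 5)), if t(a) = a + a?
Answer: 6*I*sqrt(346) ≈ 111.61*I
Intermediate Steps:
v(N, h) = 3 (v(N, h) = (1/2)*6 = 3)
t(a) = 2*a
w(F) = F**2 + 182*F (w(F) = (F**2 + 180*F) + 2*F = F**2 + 182*F)
sqrt(-13200 + w(v(1/(-5), -2)*3 - 5)) = sqrt(-13200 + (3*3 - 5)*(182 + (3*3 - 5))) = sqrt(-13200 + (9 - 5)*(182 + (9 - 5))) = sqrt(-13200 + 4*(182 + 4)) = sqrt(-13200 + 4*186) = sqrt(-13200 + 744) = sqrt(-12456) = 6*I*sqrt(346)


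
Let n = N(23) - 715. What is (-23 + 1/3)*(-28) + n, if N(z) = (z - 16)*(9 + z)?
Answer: 431/3 ≈ 143.67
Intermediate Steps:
N(z) = (-16 + z)*(9 + z)
n = -491 (n = (-144 + 23**2 - 7*23) - 715 = (-144 + 529 - 161) - 715 = 224 - 715 = -491)
(-23 + 1/3)*(-28) + n = (-23 + 1/3)*(-28) - 491 = -68/3*(-28) - 491 = 1904/3 - 491 = 431/3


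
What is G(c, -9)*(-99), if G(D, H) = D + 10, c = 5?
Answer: -1485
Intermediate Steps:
G(D, H) = 10 + D
G(c, -9)*(-99) = (10 + 5)*(-99) = 15*(-99) = -1485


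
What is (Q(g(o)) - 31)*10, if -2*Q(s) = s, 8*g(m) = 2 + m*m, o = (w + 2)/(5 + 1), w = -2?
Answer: -1245/4 ≈ -311.25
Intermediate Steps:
o = 0 (o = (-2 + 2)/(5 + 1) = 0/6 = 0*(1/6) = 0)
g(m) = 1/4 + m**2/8 (g(m) = (2 + m*m)/8 = (2 + m**2)/8 = 1/4 + m**2/8)
Q(s) = -s/2
(Q(g(o)) - 31)*10 = (-(1/4 + (1/8)*0**2)/2 - 31)*10 = (-(1/4 + (1/8)*0)/2 - 31)*10 = (-(1/4 + 0)/2 - 31)*10 = (-1/2*1/4 - 31)*10 = (-1/8 - 31)*10 = -249/8*10 = -1245/4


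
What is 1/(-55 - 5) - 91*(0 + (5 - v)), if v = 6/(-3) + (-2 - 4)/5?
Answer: -44773/60 ≈ -746.22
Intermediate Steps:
v = -16/5 (v = 6*(-1/3) - 6*1/5 = -2 - 6/5 = -16/5 ≈ -3.2000)
1/(-55 - 5) - 91*(0 + (5 - v)) = 1/(-55 - 5) - 91*(0 + (5 - 1*(-16/5))) = 1/(-60) - 91*(0 + (5 + 16/5)) = -1/60 - 91*(0 + 41/5) = -1/60 - 91*41/5 = -1/60 - 13*287/5 = -1/60 - 3731/5 = -44773/60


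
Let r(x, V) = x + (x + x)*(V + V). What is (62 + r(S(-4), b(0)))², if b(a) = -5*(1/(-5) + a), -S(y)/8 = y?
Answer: 49284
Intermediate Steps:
S(y) = -8*y
b(a) = 1 - 5*a (b(a) = -5*(-⅕ + a) = 1 - 5*a)
r(x, V) = x + 4*V*x (r(x, V) = x + (2*x)*(2*V) = x + 4*V*x)
(62 + r(S(-4), b(0)))² = (62 + (-8*(-4))*(1 + 4*(1 - 5*0)))² = (62 + 32*(1 + 4*(1 + 0)))² = (62 + 32*(1 + 4*1))² = (62 + 32*(1 + 4))² = (62 + 32*5)² = (62 + 160)² = 222² = 49284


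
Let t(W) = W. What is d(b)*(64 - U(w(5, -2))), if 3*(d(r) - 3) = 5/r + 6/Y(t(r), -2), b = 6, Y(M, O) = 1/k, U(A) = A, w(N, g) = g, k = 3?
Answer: 1837/3 ≈ 612.33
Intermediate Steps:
Y(M, O) = 1/3
d(r) = 9 + 5/(3*r) (d(r) = 3 + (5/r + 6/(1/3))/3 = 3 + (5/r + 6*3)/3 = 3 + (5/r + 18)/3 = 3 + (18 + 5/r)/3 = 3 + (6 + 5/(3*r)) = 9 + 5/(3*r))
d(b)*(64 - U(w(5, -2))) = (9 + (5/3)/6)*(64 - 1*(-2)) = (9 + (5/3)*(1/6))*(64 + 2) = (9 + 5/18)*66 = (167/18)*66 = 1837/3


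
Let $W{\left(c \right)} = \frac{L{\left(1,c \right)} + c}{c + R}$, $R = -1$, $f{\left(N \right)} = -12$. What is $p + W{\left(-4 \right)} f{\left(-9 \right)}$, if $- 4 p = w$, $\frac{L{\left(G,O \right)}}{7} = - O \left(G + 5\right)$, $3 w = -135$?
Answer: $\frac{8097}{20} \approx 404.85$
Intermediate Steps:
$w = -45$ ($w = \frac{1}{3} \left(-135\right) = -45$)
$L{\left(G,O \right)} = - 7 O \left(5 + G\right)$ ($L{\left(G,O \right)} = 7 \left(- O \left(G + 5\right)\right) = 7 \left(- O \left(5 + G\right)\right) = - 7 O \left(5 + G\right)$)
$p = \frac{45}{4}$ ($p = \left(- \frac{1}{4}\right) \left(-45\right) = \frac{45}{4} \approx 11.25$)
$W{\left(c \right)} = - \frac{41 c}{-1 + c}$ ($W{\left(c \right)} = \frac{- 7 c \left(5 + 1\right) + c}{c - 1} = \frac{\left(-7\right) c 6 + c}{-1 + c} = \frac{- 42 c + c}{-1 + c} = \frac{\left(-41\right) c}{-1 + c} = - \frac{41 c}{-1 + c}$)
$p + W{\left(-4 \right)} f{\left(-9 \right)} = \frac{45}{4} + \left(-41\right) \left(-4\right) \frac{1}{-1 - 4} \left(-12\right) = \frac{45}{4} + \left(-41\right) \left(-4\right) \frac{1}{-5} \left(-12\right) = \frac{45}{4} + \left(-41\right) \left(-4\right) \left(- \frac{1}{5}\right) \left(-12\right) = \frac{45}{4} - - \frac{1968}{5} = \frac{45}{4} + \frac{1968}{5} = \frac{8097}{20}$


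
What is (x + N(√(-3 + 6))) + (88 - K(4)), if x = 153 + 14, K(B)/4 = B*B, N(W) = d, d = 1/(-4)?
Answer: 763/4 ≈ 190.75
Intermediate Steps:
d = -¼ (d = 1*(-¼) = -¼ ≈ -0.25000)
N(W) = -¼
K(B) = 4*B² (K(B) = 4*(B*B) = 4*B²)
x = 167
(x + N(√(-3 + 6))) + (88 - K(4)) = (167 - ¼) + (88 - 4*4²) = 667/4 + (88 - 4*16) = 667/4 + (88 - 1*64) = 667/4 + (88 - 64) = 667/4 + 24 = 763/4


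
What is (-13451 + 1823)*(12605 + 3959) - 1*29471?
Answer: -192635663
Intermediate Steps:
(-13451 + 1823)*(12605 + 3959) - 1*29471 = -11628*16564 - 29471 = -192606192 - 29471 = -192635663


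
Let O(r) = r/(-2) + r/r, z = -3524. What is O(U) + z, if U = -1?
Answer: -7045/2 ≈ -3522.5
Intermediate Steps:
O(r) = 1 - r/2 (O(r) = r*(-½) + 1 = -r/2 + 1 = 1 - r/2)
O(U) + z = (1 - ½*(-1)) - 3524 = (1 + ½) - 3524 = 3/2 - 3524 = -7045/2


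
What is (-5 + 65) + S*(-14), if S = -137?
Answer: 1978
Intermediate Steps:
(-5 + 65) + S*(-14) = (-5 + 65) - 137*(-14) = 60 + 1918 = 1978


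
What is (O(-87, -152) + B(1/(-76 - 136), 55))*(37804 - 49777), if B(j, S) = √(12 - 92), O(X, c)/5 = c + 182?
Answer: -1795950 - 47892*I*√5 ≈ -1.796e+6 - 1.0709e+5*I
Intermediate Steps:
O(X, c) = 910 + 5*c (O(X, c) = 5*(c + 182) = 5*(182 + c) = 910 + 5*c)
B(j, S) = 4*I*√5 (B(j, S) = √(-80) = 4*I*√5)
(O(-87, -152) + B(1/(-76 - 136), 55))*(37804 - 49777) = ((910 + 5*(-152)) + 4*I*√5)*(37804 - 49777) = ((910 - 760) + 4*I*√5)*(-11973) = (150 + 4*I*√5)*(-11973) = -1795950 - 47892*I*√5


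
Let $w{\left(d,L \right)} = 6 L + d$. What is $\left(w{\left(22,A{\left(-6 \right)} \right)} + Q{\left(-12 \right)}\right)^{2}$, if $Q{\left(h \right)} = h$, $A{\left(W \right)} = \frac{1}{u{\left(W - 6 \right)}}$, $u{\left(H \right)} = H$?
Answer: $\frac{361}{4} \approx 90.25$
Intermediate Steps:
$A{\left(W \right)} = \frac{1}{-6 + W}$ ($A{\left(W \right)} = \frac{1}{W - 6} = \frac{1}{-6 + W}$)
$w{\left(d,L \right)} = d + 6 L$
$\left(w{\left(22,A{\left(-6 \right)} \right)} + Q{\left(-12 \right)}\right)^{2} = \left(\left(22 + \frac{6}{-6 - 6}\right) - 12\right)^{2} = \left(\left(22 + \frac{6}{-12}\right) - 12\right)^{2} = \left(\left(22 + 6 \left(- \frac{1}{12}\right)\right) - 12\right)^{2} = \left(\left(22 - \frac{1}{2}\right) - 12\right)^{2} = \left(\frac{43}{2} - 12\right)^{2} = \left(\frac{19}{2}\right)^{2} = \frac{361}{4}$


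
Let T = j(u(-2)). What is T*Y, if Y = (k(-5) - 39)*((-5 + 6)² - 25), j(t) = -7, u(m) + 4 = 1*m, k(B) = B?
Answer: -7392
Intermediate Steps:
u(m) = -4 + m (u(m) = -4 + 1*m = -4 + m)
T = -7
Y = 1056 (Y = (-5 - 39)*((-5 + 6)² - 25) = -44*(1² - 25) = -44*(1 - 25) = -44*(-24) = 1056)
T*Y = -7*1056 = -7392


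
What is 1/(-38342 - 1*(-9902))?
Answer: -1/28440 ≈ -3.5162e-5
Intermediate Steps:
1/(-38342 - 1*(-9902)) = 1/(-38342 + 9902) = 1/(-28440) = -1/28440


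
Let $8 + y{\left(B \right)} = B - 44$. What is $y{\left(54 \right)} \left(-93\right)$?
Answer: $-186$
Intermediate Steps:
$y{\left(B \right)} = -52 + B$ ($y{\left(B \right)} = -8 + \left(B - 44\right) = -8 + \left(-44 + B\right) = -52 + B$)
$y{\left(54 \right)} \left(-93\right) = \left(-52 + 54\right) \left(-93\right) = 2 \left(-93\right) = -186$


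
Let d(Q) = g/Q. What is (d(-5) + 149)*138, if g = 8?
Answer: 101706/5 ≈ 20341.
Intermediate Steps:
d(Q) = 8/Q
(d(-5) + 149)*138 = (8/(-5) + 149)*138 = (8*(-⅕) + 149)*138 = (-8/5 + 149)*138 = (737/5)*138 = 101706/5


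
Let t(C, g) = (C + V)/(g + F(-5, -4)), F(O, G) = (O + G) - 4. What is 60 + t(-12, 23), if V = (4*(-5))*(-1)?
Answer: 304/5 ≈ 60.800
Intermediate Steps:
F(O, G) = -4 + G + O (F(O, G) = (G + O) - 4 = -4 + G + O)
V = 20 (V = -20*(-1) = 20)
t(C, g) = (20 + C)/(-13 + g) (t(C, g) = (C + 20)/(g + (-4 - 4 - 5)) = (20 + C)/(g - 13) = (20 + C)/(-13 + g))
60 + t(-12, 23) = 60 + (20 - 12)/(-13 + 23) = 60 + 8/10 = 60 + (⅒)*8 = 60 + ⅘ = 304/5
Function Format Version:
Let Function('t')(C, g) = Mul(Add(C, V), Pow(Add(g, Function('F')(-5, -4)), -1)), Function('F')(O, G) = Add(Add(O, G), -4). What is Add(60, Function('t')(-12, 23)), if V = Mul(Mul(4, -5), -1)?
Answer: Rational(304, 5) ≈ 60.800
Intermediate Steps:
Function('F')(O, G) = Add(-4, G, O) (Function('F')(O, G) = Add(Add(G, O), -4) = Add(-4, G, O))
V = 20 (V = Mul(-20, -1) = 20)
Function('t')(C, g) = Mul(Pow(Add(-13, g), -1), Add(20, C)) (Function('t')(C, g) = Mul(Add(C, 20), Pow(Add(g, Add(-4, -4, -5)), -1)) = Mul(Add(20, C), Pow(Add(g, -13), -1)) = Mul(Add(20, C), Pow(Add(-13, g), -1)) = Mul(Pow(Add(-13, g), -1), Add(20, C)))
Add(60, Function('t')(-12, 23)) = Add(60, Mul(Pow(Add(-13, 23), -1), Add(20, -12))) = Add(60, Mul(Pow(10, -1), 8)) = Add(60, Mul(Rational(1, 10), 8)) = Add(60, Rational(4, 5)) = Rational(304, 5)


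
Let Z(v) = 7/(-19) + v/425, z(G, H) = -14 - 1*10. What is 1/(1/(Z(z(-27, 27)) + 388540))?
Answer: 3137457069/8075 ≈ 3.8854e+5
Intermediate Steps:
z(G, H) = -24 (z(G, H) = -14 - 10 = -24)
Z(v) = -7/19 + v/425 (Z(v) = 7*(-1/19) + v*(1/425) = -7/19 + v/425)
1/(1/(Z(z(-27, 27)) + 388540)) = 1/(1/((-7/19 + (1/425)*(-24)) + 388540)) = 1/(1/((-7/19 - 24/425) + 388540)) = 1/(1/(-3431/8075 + 388540)) = 1/(1/(3137457069/8075)) = 1/(8075/3137457069) = 3137457069/8075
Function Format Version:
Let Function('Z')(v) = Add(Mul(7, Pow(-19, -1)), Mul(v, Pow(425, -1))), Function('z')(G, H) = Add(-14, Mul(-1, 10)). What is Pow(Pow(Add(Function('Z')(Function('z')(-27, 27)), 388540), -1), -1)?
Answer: Rational(3137457069, 8075) ≈ 3.8854e+5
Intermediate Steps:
Function('z')(G, H) = -24 (Function('z')(G, H) = Add(-14, -10) = -24)
Function('Z')(v) = Add(Rational(-7, 19), Mul(Rational(1, 425), v)) (Function('Z')(v) = Add(Mul(7, Rational(-1, 19)), Mul(v, Rational(1, 425))) = Add(Rational(-7, 19), Mul(Rational(1, 425), v)))
Pow(Pow(Add(Function('Z')(Function('z')(-27, 27)), 388540), -1), -1) = Pow(Pow(Add(Add(Rational(-7, 19), Mul(Rational(1, 425), -24)), 388540), -1), -1) = Pow(Pow(Add(Add(Rational(-7, 19), Rational(-24, 425)), 388540), -1), -1) = Pow(Pow(Add(Rational(-3431, 8075), 388540), -1), -1) = Pow(Pow(Rational(3137457069, 8075), -1), -1) = Pow(Rational(8075, 3137457069), -1) = Rational(3137457069, 8075)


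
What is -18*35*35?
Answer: -22050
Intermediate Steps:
-18*35*35 = -630*35 = -22050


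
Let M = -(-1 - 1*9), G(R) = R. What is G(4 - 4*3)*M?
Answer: -80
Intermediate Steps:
M = 10 (M = -(-1 - 9) = -1*(-10) = 10)
G(4 - 4*3)*M = (4 - 4*3)*10 = (4 - 12)*10 = -8*10 = -80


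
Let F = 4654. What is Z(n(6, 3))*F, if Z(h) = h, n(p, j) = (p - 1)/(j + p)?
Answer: 23270/9 ≈ 2585.6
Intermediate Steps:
n(p, j) = (-1 + p)/(j + p)
Z(n(6, 3))*F = ((-1 + 6)/(3 + 6))*4654 = (5/9)*4654 = 23270/9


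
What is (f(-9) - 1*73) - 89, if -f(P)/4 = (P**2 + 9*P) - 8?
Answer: -130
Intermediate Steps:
f(P) = 32 - 36*P - 4*P**2 (f(P) = -4*((P**2 + 9*P) - 8) = -4*(-8 + P**2 + 9*P) = 32 - 36*P - 4*P**2)
(f(-9) - 1*73) - 89 = ((32 - 36*(-9) - 4*(-9)**2) - 1*73) - 89 = ((32 + 324 - 4*81) - 73) - 89 = ((32 + 324 - 324) - 73) - 89 = (32 - 73) - 89 = -41 - 89 = -130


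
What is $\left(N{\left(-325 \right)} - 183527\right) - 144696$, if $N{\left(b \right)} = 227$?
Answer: $-327996$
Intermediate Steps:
$\left(N{\left(-325 \right)} - 183527\right) - 144696 = \left(227 - 183527\right) - 144696 = -183300 - 144696 = -327996$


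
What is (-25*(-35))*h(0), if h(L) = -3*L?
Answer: 0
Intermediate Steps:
(-25*(-35))*h(0) = (-25*(-35))*(-3*0) = 875*0 = 0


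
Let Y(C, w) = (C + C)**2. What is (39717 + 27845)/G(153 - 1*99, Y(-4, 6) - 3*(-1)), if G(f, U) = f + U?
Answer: 6142/11 ≈ 558.36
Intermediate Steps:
Y(C, w) = 4*C**2 (Y(C, w) = (2*C)**2 = 4*C**2)
G(f, U) = U + f
(39717 + 27845)/G(153 - 1*99, Y(-4, 6) - 3*(-1)) = (39717 + 27845)/((4*(-4)**2 - 3*(-1)) + (153 - 1*99)) = 67562/((4*16 + 3) + (153 - 99)) = 67562/((64 + 3) + 54) = 67562/(67 + 54) = 67562/121 = 67562*(1/121) = 6142/11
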